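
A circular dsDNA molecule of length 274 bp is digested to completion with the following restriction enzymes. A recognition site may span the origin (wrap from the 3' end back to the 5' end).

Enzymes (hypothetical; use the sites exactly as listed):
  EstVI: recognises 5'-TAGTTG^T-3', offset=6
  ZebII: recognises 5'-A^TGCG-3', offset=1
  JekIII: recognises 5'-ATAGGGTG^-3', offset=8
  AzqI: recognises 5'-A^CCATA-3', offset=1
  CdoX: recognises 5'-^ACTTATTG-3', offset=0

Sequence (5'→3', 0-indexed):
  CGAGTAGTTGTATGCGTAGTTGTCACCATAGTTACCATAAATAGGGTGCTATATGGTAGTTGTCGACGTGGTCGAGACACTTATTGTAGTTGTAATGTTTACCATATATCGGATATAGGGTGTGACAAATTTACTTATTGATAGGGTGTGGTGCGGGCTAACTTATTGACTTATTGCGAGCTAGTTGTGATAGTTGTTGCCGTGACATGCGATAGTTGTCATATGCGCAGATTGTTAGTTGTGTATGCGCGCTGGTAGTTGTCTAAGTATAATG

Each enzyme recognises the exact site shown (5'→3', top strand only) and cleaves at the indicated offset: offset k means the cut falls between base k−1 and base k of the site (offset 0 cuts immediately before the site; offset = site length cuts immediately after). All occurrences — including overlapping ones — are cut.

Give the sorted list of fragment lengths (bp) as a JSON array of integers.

Scan for sites:
  EstVI (TAGTTGT, off=6): starts [4, 16, 56, 86, 181, 190, 212, 235, 255] → cuts [10, 22, 62, 92, 187, 196, 218, 241, 261]
  ZebII (ATGCG, off=1): starts [11, 206, 222, 244, 271] → cuts [12, 207, 223, 245, 272]
  JekIII (ATAGGGTG, off=8): starts [40, 114, 140] → cuts [48, 122, 148]
  AzqI (ACCATA, off=1): starts [24, 33, 100] → cuts [25, 34, 101]
  CdoX (ACTTATTG, off=0): starts [78, 132, 160, 168] → cuts [78, 132, 160, 168]

Pooled cuts: [10, 12, 22, 25, 34, 48, 62, 78, 92, 101, 122, 132, 148, 160, 168, 187, 196, 207, 218, 223, 241, 245, 261, 272]

Fragment lengths:
  10→12: 2 bp
  12→22: 10 bp
  22→25: 3 bp
  25→34: 9 bp
  34→48: 14 bp
  48→62: 14 bp
  62→78: 16 bp
  78→92: 14 bp
  92→101: 9 bp
  101→122: 21 bp
  122→132: 10 bp
  132→148: 16 bp
  148→160: 12 bp
  160→168: 8 bp
  168→187: 19 bp
  187→196: 9 bp
  196→207: 11 bp
  207→218: 11 bp
  218→223: 5 bp
  223→241: 18 bp
  241→245: 4 bp
  245→261: 16 bp
  261→272: 11 bp
  272→10 (wrap): 274-272+10 = 12 bp

[2,3,4,5,8,9,9,9,10,10,11,11,11,12,12,14,14,14,16,16,16,18,19,21]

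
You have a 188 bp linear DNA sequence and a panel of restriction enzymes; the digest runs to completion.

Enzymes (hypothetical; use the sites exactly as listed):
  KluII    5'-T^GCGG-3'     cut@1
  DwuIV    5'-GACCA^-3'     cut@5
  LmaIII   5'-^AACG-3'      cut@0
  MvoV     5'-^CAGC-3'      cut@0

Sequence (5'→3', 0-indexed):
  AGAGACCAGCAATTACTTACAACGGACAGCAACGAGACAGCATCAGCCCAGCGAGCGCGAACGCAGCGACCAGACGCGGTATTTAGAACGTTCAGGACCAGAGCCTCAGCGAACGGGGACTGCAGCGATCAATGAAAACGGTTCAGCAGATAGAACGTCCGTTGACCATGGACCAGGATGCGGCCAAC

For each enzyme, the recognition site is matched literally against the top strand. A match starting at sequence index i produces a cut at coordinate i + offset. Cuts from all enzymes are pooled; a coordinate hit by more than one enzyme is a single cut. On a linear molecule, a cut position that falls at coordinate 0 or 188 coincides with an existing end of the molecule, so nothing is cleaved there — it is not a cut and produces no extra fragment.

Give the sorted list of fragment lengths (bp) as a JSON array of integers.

[2,4,4,4,5,5,6,6,6,6,7,7,7,9,9,10,11,11,12,14,14,14,15]

Site scan:
  KluII (TGCGG, off=1): starts [178] → cuts [179]
  DwuIV (GACCA, off=5): starts [3, 67, 95, 163, 170] → cuts [8, 72, 100, 168, 175]
  LmaIII (AACG, off=0): starts [20, 30, 59, 86, 111, 136, 153] → cuts [20, 30, 59, 86, 111, 136, 153]
  MvoV (CAGC, off=0): starts [6, 26, 37, 43, 48, 63, 106, 122, 143] → cuts [6, 26, 37, 43, 48, 63, 106, 122, 143]

All cut coordinates (distinct, sorted): [6, 8, 20, 26, 30, 37, 43, 48, 59, 63, 72, 86, 100, 106, 111, 122, 136, 143, 153, 168, 175, 179]

Fragment lengths:
  [0,6): 6 bp
  [6,8): 2 bp
  [8,20): 12 bp
  [20,26): 6 bp
  [26,30): 4 bp
  [30,37): 7 bp
  [37,43): 6 bp
  [43,48): 5 bp
  [48,59): 11 bp
  [59,63): 4 bp
  [63,72): 9 bp
  [72,86): 14 bp
  [86,100): 14 bp
  [100,106): 6 bp
  [106,111): 5 bp
  [111,122): 11 bp
  [122,136): 14 bp
  [136,143): 7 bp
  [143,153): 10 bp
  [153,168): 15 bp
  [168,175): 7 bp
  [175,179): 4 bp
  [179,188): 9 bp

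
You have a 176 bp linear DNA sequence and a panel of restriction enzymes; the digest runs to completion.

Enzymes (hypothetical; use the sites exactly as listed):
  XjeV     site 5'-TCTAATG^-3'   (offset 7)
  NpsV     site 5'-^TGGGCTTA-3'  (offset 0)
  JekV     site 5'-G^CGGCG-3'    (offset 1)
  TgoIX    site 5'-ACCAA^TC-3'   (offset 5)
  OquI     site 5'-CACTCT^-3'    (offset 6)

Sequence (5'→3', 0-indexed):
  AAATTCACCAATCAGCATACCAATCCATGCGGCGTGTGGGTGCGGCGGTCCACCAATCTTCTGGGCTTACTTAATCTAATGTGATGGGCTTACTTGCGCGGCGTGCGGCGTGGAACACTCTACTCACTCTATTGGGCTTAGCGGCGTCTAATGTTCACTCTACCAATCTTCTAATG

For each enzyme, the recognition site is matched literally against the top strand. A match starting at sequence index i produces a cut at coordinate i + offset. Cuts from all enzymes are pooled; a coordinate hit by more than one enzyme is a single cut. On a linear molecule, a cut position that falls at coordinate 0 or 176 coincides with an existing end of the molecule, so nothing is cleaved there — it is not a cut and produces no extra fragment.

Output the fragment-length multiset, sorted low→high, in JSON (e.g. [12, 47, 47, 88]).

[2,3,5,5,6,7,8,9,9,10,11,12,12,13,14,14,16,20]

Scan for sites:
  XjeV TCTAATG/7: at [74, 146, 169] ⇒ [81, 153] (position 176 is a terminus of the linear molecule — no cut)
  NpsV TGGGCTTA/0: at [61, 84, 132] ⇒ [61, 84, 132]
  JekV GCGGCG/1: at [28, 41, 97, 104, 140] ⇒ [29, 42, 98, 105, 141]
  TgoIX ACCAATC/5: at [6, 18, 51, 161] ⇒ [11, 23, 56, 166]
  OquI CACTCT/6: at [115, 124, 155] ⇒ [121, 130, 161]

Pooled cuts: [11, 23, 29, 42, 56, 61, 81, 84, 98, 105, 121, 130, 132, 141, 153, 161, 166]

Fragments:
  [0,11): 11 bp
  [11,23): 12 bp
  [23,29): 6 bp
  [29,42): 13 bp
  [42,56): 14 bp
  [56,61): 5 bp
  [61,81): 20 bp
  [81,84): 3 bp
  [84,98): 14 bp
  [98,105): 7 bp
  [105,121): 16 bp
  [121,130): 9 bp
  [130,132): 2 bp
  [132,141): 9 bp
  [141,153): 12 bp
  [153,161): 8 bp
  [161,166): 5 bp
  [166,176): 10 bp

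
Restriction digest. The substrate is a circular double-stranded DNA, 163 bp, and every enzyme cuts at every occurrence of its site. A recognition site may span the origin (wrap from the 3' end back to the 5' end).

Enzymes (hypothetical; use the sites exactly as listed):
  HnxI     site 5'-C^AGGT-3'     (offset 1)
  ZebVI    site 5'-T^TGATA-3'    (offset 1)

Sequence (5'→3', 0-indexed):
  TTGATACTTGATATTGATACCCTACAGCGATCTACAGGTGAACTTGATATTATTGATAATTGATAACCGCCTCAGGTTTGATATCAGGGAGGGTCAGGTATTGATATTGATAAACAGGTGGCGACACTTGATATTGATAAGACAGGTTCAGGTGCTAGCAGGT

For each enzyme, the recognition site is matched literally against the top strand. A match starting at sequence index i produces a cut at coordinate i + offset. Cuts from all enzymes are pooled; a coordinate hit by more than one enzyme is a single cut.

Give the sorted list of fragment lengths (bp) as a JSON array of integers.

Per-enzyme occurrences:
  HnxI (CAGGT, off=1): starts [34, 72, 94, 114, 142, 148, 158] → cuts [35, 73, 95, 115, 143, 149, 159]
  ZebVI (TTGATA, off=1): starts [0, 7, 13, 43, 52, 59, 77, 100, 106, 127, 133] → cuts [1, 8, 14, 44, 53, 60, 78, 101, 107, 128, 134]

Pooled cuts: [1, 8, 14, 35, 44, 53, 60, 73, 78, 95, 101, 107, 115, 128, 134, 143, 149, 159]

Fragments:
  1→8: 7 bp
  8→14: 6 bp
  14→35: 21 bp
  35→44: 9 bp
  44→53: 9 bp
  53→60: 7 bp
  60→73: 13 bp
  73→78: 5 bp
  78→95: 17 bp
  95→101: 6 bp
  101→107: 6 bp
  107→115: 8 bp
  115→128: 13 bp
  128→134: 6 bp
  134→143: 9 bp
  143→149: 6 bp
  149→159: 10 bp
  159→1 (wrap): 163-159+1 = 5 bp

[5,5,6,6,6,6,6,7,7,8,9,9,9,10,13,13,17,21]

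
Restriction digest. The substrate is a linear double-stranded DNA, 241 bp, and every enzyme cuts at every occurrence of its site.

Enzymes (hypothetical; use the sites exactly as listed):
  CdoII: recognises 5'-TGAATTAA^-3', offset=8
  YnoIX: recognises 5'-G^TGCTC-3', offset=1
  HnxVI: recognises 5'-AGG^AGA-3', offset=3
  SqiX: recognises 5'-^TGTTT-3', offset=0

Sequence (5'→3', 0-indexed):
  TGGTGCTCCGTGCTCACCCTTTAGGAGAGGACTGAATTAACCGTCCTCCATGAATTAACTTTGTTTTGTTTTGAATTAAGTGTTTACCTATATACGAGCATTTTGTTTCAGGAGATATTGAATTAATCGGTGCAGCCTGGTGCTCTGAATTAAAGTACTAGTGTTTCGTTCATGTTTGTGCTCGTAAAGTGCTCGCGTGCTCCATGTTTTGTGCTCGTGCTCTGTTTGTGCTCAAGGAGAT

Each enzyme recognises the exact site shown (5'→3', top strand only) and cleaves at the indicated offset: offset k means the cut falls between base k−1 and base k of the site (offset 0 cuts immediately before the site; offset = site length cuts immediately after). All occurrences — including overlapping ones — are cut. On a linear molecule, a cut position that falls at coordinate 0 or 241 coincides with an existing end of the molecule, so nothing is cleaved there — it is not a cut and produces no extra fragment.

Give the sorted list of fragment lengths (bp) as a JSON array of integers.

Site scan:
  CdoII (TGAATTAA, off=8): starts [32, 50, 71, 118, 145] → cuts [40, 58, 79, 126, 153]
  YnoIX (GTGCTC, off=1): starts [2, 9, 139, 177, 188, 196, 210, 216, 227] → cuts [3, 10, 140, 178, 189, 197, 211, 217, 228]
  HnxVI (AGGAGA, off=3): starts [22, 109, 234] → cuts [25, 112, 237]
  SqiX (TGTTT, off=0): starts [61, 66, 80, 103, 161, 172, 204, 222] → cuts [61, 66, 80, 103, 161, 172, 204, 222]

All cut coordinates (distinct, sorted): [3, 10, 25, 40, 58, 61, 66, 79, 80, 103, 112, 126, 140, 153, 161, 172, 178, 189, 197, 204, 211, 217, 222, 228, 237]

Fragments:
  [0,3): 3 bp
  [3,10): 7 bp
  [10,25): 15 bp
  [25,40): 15 bp
  [40,58): 18 bp
  [58,61): 3 bp
  [61,66): 5 bp
  [66,79): 13 bp
  [79,80): 1 bp
  [80,103): 23 bp
  [103,112): 9 bp
  [112,126): 14 bp
  [126,140): 14 bp
  [140,153): 13 bp
  [153,161): 8 bp
  [161,172): 11 bp
  [172,178): 6 bp
  [178,189): 11 bp
  [189,197): 8 bp
  [197,204): 7 bp
  [204,211): 7 bp
  [211,217): 6 bp
  [217,222): 5 bp
  [222,228): 6 bp
  [228,237): 9 bp
  [237,241): 4 bp

[1,3,3,4,5,5,6,6,6,7,7,7,8,8,9,9,11,11,13,13,14,14,15,15,18,23]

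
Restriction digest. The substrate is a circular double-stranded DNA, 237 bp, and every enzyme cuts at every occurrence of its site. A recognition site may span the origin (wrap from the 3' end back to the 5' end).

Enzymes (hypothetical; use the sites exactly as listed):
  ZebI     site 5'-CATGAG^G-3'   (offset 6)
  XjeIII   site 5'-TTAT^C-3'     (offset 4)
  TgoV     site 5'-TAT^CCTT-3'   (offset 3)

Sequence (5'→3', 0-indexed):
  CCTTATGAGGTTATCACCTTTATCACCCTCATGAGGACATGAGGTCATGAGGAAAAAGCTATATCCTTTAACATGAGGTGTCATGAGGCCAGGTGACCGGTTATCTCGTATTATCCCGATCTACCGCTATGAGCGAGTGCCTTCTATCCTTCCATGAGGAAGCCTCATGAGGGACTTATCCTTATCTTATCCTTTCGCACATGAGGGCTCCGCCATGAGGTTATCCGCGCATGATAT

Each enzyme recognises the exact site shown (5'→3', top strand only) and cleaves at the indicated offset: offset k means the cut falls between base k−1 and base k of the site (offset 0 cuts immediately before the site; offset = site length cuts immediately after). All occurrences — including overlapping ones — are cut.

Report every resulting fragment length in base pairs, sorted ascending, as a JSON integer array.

[5,5,6,8,8,8,9,10,10,11,12,13,13,13,13,14,14,15,17,33]

Per-enzyme occurrences:
  ZebI (CATGAGG, off=6): starts [29, 37, 45, 71, 81, 152, 165, 199, 213] → cuts [35, 43, 51, 77, 87, 158, 171, 205, 219]
  XjeIII (TTATC, off=4): starts [10, 19, 100, 110, 175, 181, 186, 220] → cuts [14, 23, 104, 114, 179, 185, 190, 224]
  TgoV (TATCCTT, off=3): starts [61, 144, 176, 187, 234] → cuts [0, 64, 147, 179, 190]

Pooled cuts: [0, 14, 23, 35, 43, 51, 64, 77, 87, 104, 114, 147, 158, 171, 179, 185, 190, 205, 219, 224]

Fragment lengths:
  0→14: 14 bp
  14→23: 9 bp
  23→35: 12 bp
  35→43: 8 bp
  43→51: 8 bp
  51→64: 13 bp
  64→77: 13 bp
  77→87: 10 bp
  87→104: 17 bp
  104→114: 10 bp
  114→147: 33 bp
  147→158: 11 bp
  158→171: 13 bp
  171→179: 8 bp
  179→185: 6 bp
  185→190: 5 bp
  190→205: 15 bp
  205→219: 14 bp
  219→224: 5 bp
  224→0 (wrap): 237-224+0 = 13 bp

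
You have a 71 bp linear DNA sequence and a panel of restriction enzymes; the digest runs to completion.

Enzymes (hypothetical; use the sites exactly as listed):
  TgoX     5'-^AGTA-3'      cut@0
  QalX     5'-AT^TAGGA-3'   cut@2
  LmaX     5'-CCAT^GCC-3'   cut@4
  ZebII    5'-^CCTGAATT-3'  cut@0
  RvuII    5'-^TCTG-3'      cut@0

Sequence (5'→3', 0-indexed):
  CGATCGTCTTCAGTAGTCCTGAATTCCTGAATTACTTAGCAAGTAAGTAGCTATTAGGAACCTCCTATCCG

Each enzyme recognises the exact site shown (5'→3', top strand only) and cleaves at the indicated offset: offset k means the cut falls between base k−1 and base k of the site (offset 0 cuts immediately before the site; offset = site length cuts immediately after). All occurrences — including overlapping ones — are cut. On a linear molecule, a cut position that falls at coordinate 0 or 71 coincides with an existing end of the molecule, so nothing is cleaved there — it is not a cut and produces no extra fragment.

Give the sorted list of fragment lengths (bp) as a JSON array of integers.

Site scan:
  TgoX AGTA/0: at [11, 41, 45] ⇒ [11, 41, 45]
  QalX ATTAGGA/2: at [52] ⇒ [54]
  LmaX (CCATGCC, off=4): no sites
  ZebII CCTGAATT/0: at [17, 25] ⇒ [17, 25]
  RvuII (TCTG, off=0): no sites

All cut coordinates (distinct, sorted): [11, 17, 25, 41, 45, 54]

Fragment lengths:
  [0,11): 11 bp
  [11,17): 6 bp
  [17,25): 8 bp
  [25,41): 16 bp
  [41,45): 4 bp
  [45,54): 9 bp
  [54,71): 17 bp

[4,6,8,9,11,16,17]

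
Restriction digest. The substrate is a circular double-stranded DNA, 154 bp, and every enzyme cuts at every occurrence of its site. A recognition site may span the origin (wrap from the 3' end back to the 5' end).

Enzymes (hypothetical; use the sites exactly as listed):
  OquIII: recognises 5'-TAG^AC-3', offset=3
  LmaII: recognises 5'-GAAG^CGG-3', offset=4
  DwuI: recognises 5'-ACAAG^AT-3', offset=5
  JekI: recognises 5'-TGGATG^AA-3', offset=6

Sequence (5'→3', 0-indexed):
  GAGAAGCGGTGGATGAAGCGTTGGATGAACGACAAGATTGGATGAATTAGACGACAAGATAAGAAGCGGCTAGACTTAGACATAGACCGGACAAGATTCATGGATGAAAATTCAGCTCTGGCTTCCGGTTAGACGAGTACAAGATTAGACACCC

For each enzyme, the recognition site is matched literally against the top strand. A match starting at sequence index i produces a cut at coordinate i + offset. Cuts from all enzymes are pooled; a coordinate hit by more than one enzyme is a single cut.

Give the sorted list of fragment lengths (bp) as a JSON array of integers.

[5,6,6,6,7,8,8,8,9,9,10,11,11,12,12,26]

Per-enzyme occurrences:
  OquIII (TAGAC, off=3): starts [47, 70, 76, 82, 129, 145] → cuts [50, 73, 79, 85, 132, 148]
  LmaII (GAAGCGG, off=4): starts [2, 62] → cuts [6, 66]
  DwuI (ACAAGAT, off=5): starts [31, 53, 90, 138] → cuts [36, 58, 95, 143]
  JekI (TGGATGAA, off=6): starts [9, 21, 38, 100] → cuts [15, 27, 44, 106]

Pooled cuts: [6, 15, 27, 36, 44, 50, 58, 66, 73, 79, 85, 95, 106, 132, 143, 148]

Fragments:
  6→15: 9 bp
  15→27: 12 bp
  27→36: 9 bp
  36→44: 8 bp
  44→50: 6 bp
  50→58: 8 bp
  58→66: 8 bp
  66→73: 7 bp
  73→79: 6 bp
  79→85: 6 bp
  85→95: 10 bp
  95→106: 11 bp
  106→132: 26 bp
  132→143: 11 bp
  143→148: 5 bp
  148→6 (wrap): 154-148+6 = 12 bp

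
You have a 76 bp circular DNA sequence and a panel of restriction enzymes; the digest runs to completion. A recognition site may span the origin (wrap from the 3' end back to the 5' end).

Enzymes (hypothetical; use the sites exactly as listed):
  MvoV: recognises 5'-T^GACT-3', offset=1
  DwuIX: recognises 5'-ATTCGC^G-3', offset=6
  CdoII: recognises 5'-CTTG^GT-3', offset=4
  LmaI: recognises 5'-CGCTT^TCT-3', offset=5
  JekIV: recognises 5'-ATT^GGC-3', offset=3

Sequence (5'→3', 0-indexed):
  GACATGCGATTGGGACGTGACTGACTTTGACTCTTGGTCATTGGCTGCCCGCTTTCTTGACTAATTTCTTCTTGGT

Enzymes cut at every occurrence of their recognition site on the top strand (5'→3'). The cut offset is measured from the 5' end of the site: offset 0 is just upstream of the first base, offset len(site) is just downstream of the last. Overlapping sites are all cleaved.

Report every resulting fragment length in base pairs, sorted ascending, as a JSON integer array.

[4,4,6,6,8,12,16,20]

Site scan:
  MvoV (TGACT, off=1): starts [17, 21, 27, 57] → cuts [18, 22, 28, 58]
  DwuIX (ATTCGCG, off=6): no sites
  CdoII (CTTGGT, off=4): starts [32, 70] → cuts [36, 74]
  LmaI (CGCTTTCT, off=5): starts [49] → cuts [54]
  JekIV (ATTGGC, off=3): starts [39] → cuts [42]

Pooled cuts: [18, 22, 28, 36, 42, 54, 58, 74]

Fragment lengths:
  18→22: 4 bp
  22→28: 6 bp
  28→36: 8 bp
  36→42: 6 bp
  42→54: 12 bp
  54→58: 4 bp
  58→74: 16 bp
  74→18 (wrap): 76-74+18 = 20 bp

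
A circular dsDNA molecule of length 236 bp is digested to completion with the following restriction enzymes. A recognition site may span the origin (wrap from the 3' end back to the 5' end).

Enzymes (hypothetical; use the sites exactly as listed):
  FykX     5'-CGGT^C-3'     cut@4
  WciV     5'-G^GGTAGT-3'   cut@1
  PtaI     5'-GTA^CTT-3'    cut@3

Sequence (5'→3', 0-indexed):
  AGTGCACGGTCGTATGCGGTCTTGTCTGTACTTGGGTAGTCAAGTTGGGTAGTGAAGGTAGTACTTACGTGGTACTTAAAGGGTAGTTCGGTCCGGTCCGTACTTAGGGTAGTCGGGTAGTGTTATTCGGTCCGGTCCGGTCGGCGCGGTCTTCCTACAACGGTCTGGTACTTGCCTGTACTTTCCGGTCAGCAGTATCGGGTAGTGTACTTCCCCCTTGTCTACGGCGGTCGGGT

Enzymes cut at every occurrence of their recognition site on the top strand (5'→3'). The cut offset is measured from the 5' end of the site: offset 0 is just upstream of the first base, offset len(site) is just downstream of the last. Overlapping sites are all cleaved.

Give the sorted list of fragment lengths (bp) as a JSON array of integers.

Scan for sites:
  FykX CGGTC/4: at [6, 16, 88, 93, 127, 132, 137, 146, 160, 185, 227] ⇒ [10, 20, 92, 97, 131, 136, 141, 150, 164, 189, 231]
  WciV GGGTAGT/1: at [33, 46, 80, 106, 114, 199, 232] ⇒ [34, 47, 81, 107, 115, 200, 233]
  PtaI GTACTT/3: at [27, 60, 71, 99, 167, 177, 206] ⇒ [30, 63, 74, 102, 170, 180, 209]

All cut coordinates (distinct, sorted): [10, 20, 30, 34, 47, 63, 74, 81, 92, 97, 102, 107, 115, 131, 136, 141, 150, 164, 170, 180, 189, 200, 209, 231, 233]

Fragments:
  10→20: 10 bp
  20→30: 10 bp
  30→34: 4 bp
  34→47: 13 bp
  47→63: 16 bp
  63→74: 11 bp
  74→81: 7 bp
  81→92: 11 bp
  92→97: 5 bp
  97→102: 5 bp
  102→107: 5 bp
  107→115: 8 bp
  115→131: 16 bp
  131→136: 5 bp
  136→141: 5 bp
  141→150: 9 bp
  150→164: 14 bp
  164→170: 6 bp
  170→180: 10 bp
  180→189: 9 bp
  189→200: 11 bp
  200→209: 9 bp
  209→231: 22 bp
  231→233: 2 bp
  233→10 (wrap): 236-233+10 = 13 bp

[2,4,5,5,5,5,5,6,7,8,9,9,9,10,10,10,11,11,11,13,13,14,16,16,22]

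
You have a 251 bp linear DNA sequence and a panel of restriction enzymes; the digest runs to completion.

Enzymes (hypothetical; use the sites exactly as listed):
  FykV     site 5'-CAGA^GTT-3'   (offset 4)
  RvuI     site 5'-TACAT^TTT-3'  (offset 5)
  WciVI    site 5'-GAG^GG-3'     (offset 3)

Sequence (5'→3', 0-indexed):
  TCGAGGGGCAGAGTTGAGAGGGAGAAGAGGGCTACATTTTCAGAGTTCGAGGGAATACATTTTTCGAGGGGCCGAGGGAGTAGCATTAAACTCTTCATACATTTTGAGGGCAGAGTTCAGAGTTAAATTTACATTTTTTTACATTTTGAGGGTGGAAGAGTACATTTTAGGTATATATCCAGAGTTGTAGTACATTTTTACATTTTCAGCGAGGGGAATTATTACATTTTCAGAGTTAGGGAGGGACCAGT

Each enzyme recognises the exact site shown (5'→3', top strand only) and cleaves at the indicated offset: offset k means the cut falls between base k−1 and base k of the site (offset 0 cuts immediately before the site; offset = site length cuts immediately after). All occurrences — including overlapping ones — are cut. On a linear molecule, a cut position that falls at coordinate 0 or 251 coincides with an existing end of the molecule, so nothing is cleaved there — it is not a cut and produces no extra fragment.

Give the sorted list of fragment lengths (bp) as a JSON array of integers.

Scan for sites:
  FykV CAGAGTT/4: at [8, 40, 110, 117, 179, 230] ⇒ [12, 44, 114, 121, 183, 234]
  RvuI TACATTTT/5: at [32, 55, 97, 129, 139, 160, 190, 198, 222] ⇒ [37, 60, 102, 134, 144, 165, 195, 203, 227]
  WciVI GAGGG/3: at [2, 17, 26, 48, 65, 73, 105, 147, 210, 240] ⇒ [5, 20, 29, 51, 68, 76, 108, 150, 213, 243]

All cut coordinates (distinct, sorted): [5, 12, 20, 29, 37, 44, 51, 60, 68, 76, 102, 108, 114, 121, 134, 144, 150, 165, 183, 195, 203, 213, 227, 234, 243]

Fragments:
  [0,5): 5 bp
  [5,12): 7 bp
  [12,20): 8 bp
  [20,29): 9 bp
  [29,37): 8 bp
  [37,44): 7 bp
  [44,51): 7 bp
  [51,60): 9 bp
  [60,68): 8 bp
  [68,76): 8 bp
  [76,102): 26 bp
  [102,108): 6 bp
  [108,114): 6 bp
  [114,121): 7 bp
  [121,134): 13 bp
  [134,144): 10 bp
  [144,150): 6 bp
  [150,165): 15 bp
  [165,183): 18 bp
  [183,195): 12 bp
  [195,203): 8 bp
  [203,213): 10 bp
  [213,227): 14 bp
  [227,234): 7 bp
  [234,243): 9 bp
  [243,251): 8 bp

[5,6,6,6,7,7,7,7,7,8,8,8,8,8,8,9,9,9,10,10,12,13,14,15,18,26]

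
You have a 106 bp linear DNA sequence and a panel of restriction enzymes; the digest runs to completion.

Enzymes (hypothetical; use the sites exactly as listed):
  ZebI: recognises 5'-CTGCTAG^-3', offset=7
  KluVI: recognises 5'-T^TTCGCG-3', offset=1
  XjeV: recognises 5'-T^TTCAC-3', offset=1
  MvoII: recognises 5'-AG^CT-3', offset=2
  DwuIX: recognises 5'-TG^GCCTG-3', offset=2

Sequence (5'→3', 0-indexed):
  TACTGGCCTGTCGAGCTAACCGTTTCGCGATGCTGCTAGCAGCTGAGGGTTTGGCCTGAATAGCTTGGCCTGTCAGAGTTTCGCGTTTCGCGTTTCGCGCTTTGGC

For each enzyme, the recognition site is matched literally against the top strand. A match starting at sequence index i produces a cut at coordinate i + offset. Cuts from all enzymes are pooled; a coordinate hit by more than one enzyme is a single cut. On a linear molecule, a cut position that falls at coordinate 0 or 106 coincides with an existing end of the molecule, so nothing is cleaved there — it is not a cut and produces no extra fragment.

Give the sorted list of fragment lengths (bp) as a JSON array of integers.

Scan for sites:
  ZebI (CTGCTAG, off=7): starts [32] → cuts [39]
  KluVI (TTTCGCG, off=1): starts [22, 78, 85, 92] → cuts [23, 79, 86, 93]
  XjeV (TTTCAC, off=1): no sites
  MvoII (AGCT, off=2): starts [13, 40, 61] → cuts [15, 42, 63]
  DwuIX (TGGCCTG, off=2): starts [3, 51, 65] → cuts [5, 53, 67]

All cut coordinates (distinct, sorted): [5, 15, 23, 39, 42, 53, 63, 67, 79, 86, 93]

Fragments:
  [0,5): 5 bp
  [5,15): 10 bp
  [15,23): 8 bp
  [23,39): 16 bp
  [39,42): 3 bp
  [42,53): 11 bp
  [53,63): 10 bp
  [63,67): 4 bp
  [67,79): 12 bp
  [79,86): 7 bp
  [86,93): 7 bp
  [93,106): 13 bp

[3,4,5,7,7,8,10,10,11,12,13,16]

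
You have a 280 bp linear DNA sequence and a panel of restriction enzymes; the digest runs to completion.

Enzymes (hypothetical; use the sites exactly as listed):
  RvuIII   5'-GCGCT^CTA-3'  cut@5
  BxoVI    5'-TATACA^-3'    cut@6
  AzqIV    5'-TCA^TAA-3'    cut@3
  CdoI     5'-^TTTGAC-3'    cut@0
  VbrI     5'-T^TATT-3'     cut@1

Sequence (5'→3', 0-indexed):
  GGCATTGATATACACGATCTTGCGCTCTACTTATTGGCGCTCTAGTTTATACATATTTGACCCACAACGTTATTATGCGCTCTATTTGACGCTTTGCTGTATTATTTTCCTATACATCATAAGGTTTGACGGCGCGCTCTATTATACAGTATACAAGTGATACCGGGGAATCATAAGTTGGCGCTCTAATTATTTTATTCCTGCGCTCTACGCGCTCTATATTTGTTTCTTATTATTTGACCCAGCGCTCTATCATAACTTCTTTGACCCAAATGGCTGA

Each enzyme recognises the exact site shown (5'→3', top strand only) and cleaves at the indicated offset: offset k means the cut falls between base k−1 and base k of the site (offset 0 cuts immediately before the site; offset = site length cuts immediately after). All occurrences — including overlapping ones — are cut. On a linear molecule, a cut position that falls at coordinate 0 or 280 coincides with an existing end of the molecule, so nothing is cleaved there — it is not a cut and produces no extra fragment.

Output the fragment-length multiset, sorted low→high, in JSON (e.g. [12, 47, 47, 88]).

Site scan:
  RvuIII (GCGCTCTA, off=5): starts [21, 36, 76, 133, 180, 202, 211, 244] → cuts [26, 41, 81, 138, 185, 207, 216, 249]
  BxoVI (TATACA, off=6): starts [8, 47, 110, 142, 149] → cuts [14, 53, 116, 148, 155]
  AzqIV (TCATAA, off=3): starts [116, 170, 252] → cuts [119, 173, 255]
  CdoI (TTTGAC, off=0): starts [55, 84, 124, 235, 262] → cuts [55, 84, 124, 235, 262]
  VbrI (TTATT, off=1): starts [30, 69, 101, 189, 194, 229, 232] → cuts [31, 70, 102, 190, 195, 230, 233]

Pooled cuts: [14, 26, 31, 41, 53, 55, 70, 81, 84, 102, 116, 119, 124, 138, 148, 155, 173, 185, 190, 195, 207, 216, 230, 233, 235, 249, 255, 262]

Fragment lengths:
  [0,14): 14 bp
  [14,26): 12 bp
  [26,31): 5 bp
  [31,41): 10 bp
  [41,53): 12 bp
  [53,55): 2 bp
  [55,70): 15 bp
  [70,81): 11 bp
  [81,84): 3 bp
  [84,102): 18 bp
  [102,116): 14 bp
  [116,119): 3 bp
  [119,124): 5 bp
  [124,138): 14 bp
  [138,148): 10 bp
  [148,155): 7 bp
  [155,173): 18 bp
  [173,185): 12 bp
  [185,190): 5 bp
  [190,195): 5 bp
  [195,207): 12 bp
  [207,216): 9 bp
  [216,230): 14 bp
  [230,233): 3 bp
  [233,235): 2 bp
  [235,249): 14 bp
  [249,255): 6 bp
  [255,262): 7 bp
  [262,280): 18 bp

[2,2,3,3,3,5,5,5,5,6,7,7,9,10,10,11,12,12,12,12,14,14,14,14,14,15,18,18,18]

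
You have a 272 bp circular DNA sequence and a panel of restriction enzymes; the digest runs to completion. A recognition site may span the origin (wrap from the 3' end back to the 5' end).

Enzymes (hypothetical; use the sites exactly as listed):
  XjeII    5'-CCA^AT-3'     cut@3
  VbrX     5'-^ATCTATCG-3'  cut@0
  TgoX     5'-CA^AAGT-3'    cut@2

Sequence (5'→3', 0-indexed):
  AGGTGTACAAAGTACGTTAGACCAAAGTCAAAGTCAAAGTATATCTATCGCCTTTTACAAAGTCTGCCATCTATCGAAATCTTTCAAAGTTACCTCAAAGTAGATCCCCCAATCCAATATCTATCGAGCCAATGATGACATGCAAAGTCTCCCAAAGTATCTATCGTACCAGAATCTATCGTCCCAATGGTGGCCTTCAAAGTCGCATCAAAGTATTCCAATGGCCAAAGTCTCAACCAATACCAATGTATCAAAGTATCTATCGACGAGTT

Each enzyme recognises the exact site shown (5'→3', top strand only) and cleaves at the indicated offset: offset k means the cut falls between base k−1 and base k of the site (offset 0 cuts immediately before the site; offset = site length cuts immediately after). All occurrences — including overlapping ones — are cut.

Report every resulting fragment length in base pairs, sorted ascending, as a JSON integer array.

[2,4,4,5,6,6,6,6,7,8,9,10,10,11,11,12,13,13,13,13,14,15,15,17,18,24]

Site scan:
  XjeII CCAAT/3: at [108, 113, 128, 183, 217, 236, 242] ⇒ [111, 116, 131, 186, 220, 239, 245]
  VbrX ATCTATCG/0: at [42, 68, 118, 158, 173, 257] ⇒ [42, 68, 118, 158, 173, 257]
  TgoX CAAAGT/2: at [7, 22, 28, 34, 57, 84, 95, 142, 152, 197, 208, 225, 251] ⇒ [9, 24, 30, 36, 59, 86, 97, 144, 154, 199, 210, 227, 253]

All cut coordinates (distinct, sorted): [9, 24, 30, 36, 42, 59, 68, 86, 97, 111, 116, 118, 131, 144, 154, 158, 173, 186, 199, 210, 220, 227, 239, 245, 253, 257]

Fragments:
  9→24: 15 bp
  24→30: 6 bp
  30→36: 6 bp
  36→42: 6 bp
  42→59: 17 bp
  59→68: 9 bp
  68→86: 18 bp
  86→97: 11 bp
  97→111: 14 bp
  111→116: 5 bp
  116→118: 2 bp
  118→131: 13 bp
  131→144: 13 bp
  144→154: 10 bp
  154→158: 4 bp
  158→173: 15 bp
  173→186: 13 bp
  186→199: 13 bp
  199→210: 11 bp
  210→220: 10 bp
  220→227: 7 bp
  227→239: 12 bp
  239→245: 6 bp
  245→253: 8 bp
  253→257: 4 bp
  257→9 (wrap): 272-257+9 = 24 bp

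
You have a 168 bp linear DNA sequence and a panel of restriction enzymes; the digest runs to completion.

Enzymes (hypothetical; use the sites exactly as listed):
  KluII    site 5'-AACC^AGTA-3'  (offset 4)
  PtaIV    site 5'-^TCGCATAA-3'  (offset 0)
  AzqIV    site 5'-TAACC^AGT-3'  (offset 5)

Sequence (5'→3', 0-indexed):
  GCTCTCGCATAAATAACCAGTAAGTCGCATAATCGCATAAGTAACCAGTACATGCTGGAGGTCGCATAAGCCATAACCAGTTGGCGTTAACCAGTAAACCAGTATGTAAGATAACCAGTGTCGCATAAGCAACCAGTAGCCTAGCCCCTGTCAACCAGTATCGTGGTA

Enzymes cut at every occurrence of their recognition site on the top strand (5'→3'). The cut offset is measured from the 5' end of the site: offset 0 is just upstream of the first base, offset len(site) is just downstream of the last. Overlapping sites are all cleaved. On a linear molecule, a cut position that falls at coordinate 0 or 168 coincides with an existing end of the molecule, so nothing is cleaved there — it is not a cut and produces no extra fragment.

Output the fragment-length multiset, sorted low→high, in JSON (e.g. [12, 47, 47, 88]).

Site scan:
  KluII AACCAGTA/4: at [14, 42, 88, 96, 130, 152] ⇒ [18, 46, 92, 100, 134, 156]
  PtaIV TCGCATAA/0: at [4, 24, 32, 61, 120] ⇒ [4, 24, 32, 61, 120]
  AzqIV TAACCAGT/5: at [13, 41, 73, 87, 111] ⇒ [18, 46, 78, 92, 116]

All cut coordinates (distinct, sorted): [4, 18, 24, 32, 46, 61, 78, 92, 100, 116, 120, 134, 156]

Fragments:
  [0,4): 4 bp
  [4,18): 14 bp
  [18,24): 6 bp
  [24,32): 8 bp
  [32,46): 14 bp
  [46,61): 15 bp
  [61,78): 17 bp
  [78,92): 14 bp
  [92,100): 8 bp
  [100,116): 16 bp
  [116,120): 4 bp
  [120,134): 14 bp
  [134,156): 22 bp
  [156,168): 12 bp

[4,4,6,8,8,12,14,14,14,14,15,16,17,22]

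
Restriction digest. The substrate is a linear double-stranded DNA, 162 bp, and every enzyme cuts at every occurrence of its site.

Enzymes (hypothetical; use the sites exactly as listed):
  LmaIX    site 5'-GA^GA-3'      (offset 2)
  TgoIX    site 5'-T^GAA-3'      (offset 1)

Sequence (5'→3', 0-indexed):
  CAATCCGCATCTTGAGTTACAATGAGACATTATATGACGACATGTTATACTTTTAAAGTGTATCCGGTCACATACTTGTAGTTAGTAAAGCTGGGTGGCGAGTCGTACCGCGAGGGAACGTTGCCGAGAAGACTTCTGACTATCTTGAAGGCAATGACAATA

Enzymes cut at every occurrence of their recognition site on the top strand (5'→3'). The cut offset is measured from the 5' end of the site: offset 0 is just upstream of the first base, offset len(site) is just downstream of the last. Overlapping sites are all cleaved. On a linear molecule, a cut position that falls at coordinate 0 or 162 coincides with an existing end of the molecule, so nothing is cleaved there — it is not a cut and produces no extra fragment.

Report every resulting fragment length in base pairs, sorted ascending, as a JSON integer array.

Site scan:
  LmaIX GAGA/2: at [23, 125] ⇒ [25, 127]
  TgoIX TGAA/1: at [145] ⇒ [146]

All cut coordinates (distinct, sorted): [25, 127, 146]

Fragment lengths:
  [0,25): 25 bp
  [25,127): 102 bp
  [127,146): 19 bp
  [146,162): 16 bp

[16,19,25,102]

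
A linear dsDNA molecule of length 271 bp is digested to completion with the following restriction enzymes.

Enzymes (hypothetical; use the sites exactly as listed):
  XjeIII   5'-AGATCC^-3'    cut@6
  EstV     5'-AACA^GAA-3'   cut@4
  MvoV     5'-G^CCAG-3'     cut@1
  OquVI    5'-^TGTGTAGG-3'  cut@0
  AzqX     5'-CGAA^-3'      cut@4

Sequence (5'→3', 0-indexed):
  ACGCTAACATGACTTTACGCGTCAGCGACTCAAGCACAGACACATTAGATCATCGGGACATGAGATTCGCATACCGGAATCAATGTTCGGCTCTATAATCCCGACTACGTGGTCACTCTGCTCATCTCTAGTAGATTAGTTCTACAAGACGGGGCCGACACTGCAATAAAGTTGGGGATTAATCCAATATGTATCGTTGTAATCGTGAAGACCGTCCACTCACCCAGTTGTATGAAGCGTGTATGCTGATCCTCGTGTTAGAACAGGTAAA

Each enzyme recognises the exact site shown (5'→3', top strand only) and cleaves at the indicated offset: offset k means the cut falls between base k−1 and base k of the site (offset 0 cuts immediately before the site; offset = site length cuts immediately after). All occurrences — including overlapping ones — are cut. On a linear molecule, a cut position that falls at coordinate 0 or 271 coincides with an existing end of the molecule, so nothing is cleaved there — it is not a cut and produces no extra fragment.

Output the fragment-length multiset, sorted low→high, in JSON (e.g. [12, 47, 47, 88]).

Scan for sites:
  XjeIII (AGATCC, off=6): no sites
  EstV (AACAGAA, off=4): no sites
  MvoV (GCCAG, off=1): no sites
  OquVI (TGTGTAGG, off=0): no sites
  AzqX (CGAA, off=4): no sites

Pooled cuts: ∅

Fragments:
  no cuts → one linear fragment of 271 bp

[271]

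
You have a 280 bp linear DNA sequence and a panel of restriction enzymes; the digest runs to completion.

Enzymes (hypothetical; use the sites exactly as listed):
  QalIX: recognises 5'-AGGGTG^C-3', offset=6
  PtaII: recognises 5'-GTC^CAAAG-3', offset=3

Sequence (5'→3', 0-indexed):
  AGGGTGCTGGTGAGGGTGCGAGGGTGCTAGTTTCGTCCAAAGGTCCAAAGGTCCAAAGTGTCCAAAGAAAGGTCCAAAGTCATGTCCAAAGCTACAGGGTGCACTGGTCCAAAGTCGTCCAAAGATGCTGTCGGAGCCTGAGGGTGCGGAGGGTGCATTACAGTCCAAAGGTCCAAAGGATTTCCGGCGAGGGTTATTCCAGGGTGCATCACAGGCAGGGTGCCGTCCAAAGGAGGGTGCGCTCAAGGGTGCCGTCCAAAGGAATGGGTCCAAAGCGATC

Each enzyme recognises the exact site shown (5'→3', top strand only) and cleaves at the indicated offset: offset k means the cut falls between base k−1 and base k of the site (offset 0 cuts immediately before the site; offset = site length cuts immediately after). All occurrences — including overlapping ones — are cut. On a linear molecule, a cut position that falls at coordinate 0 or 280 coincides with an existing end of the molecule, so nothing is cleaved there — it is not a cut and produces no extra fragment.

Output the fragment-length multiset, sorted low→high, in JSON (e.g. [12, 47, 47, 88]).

Scan for sites:
  QalIX AGGGTGC/6: at [0, 12, 20, 95, 140, 149, 200, 216, 233, 245] ⇒ [6, 18, 26, 101, 146, 155, 206, 222, 239, 251]
  PtaII GTCCAAAG/3: at [34, 42, 50, 59, 71, 83, 106, 116, 162, 170, 224, 253, 267] ⇒ [37, 45, 53, 62, 74, 86, 109, 119, 165, 173, 227, 256, 270]

Pooled cuts: [6, 18, 26, 37, 45, 53, 62, 74, 86, 101, 109, 119, 146, 155, 165, 173, 206, 222, 227, 239, 251, 256, 270]

Fragment lengths:
  [0,6): 6 bp
  [6,18): 12 bp
  [18,26): 8 bp
  [26,37): 11 bp
  [37,45): 8 bp
  [45,53): 8 bp
  [53,62): 9 bp
  [62,74): 12 bp
  [74,86): 12 bp
  [86,101): 15 bp
  [101,109): 8 bp
  [109,119): 10 bp
  [119,146): 27 bp
  [146,155): 9 bp
  [155,165): 10 bp
  [165,173): 8 bp
  [173,206): 33 bp
  [206,222): 16 bp
  [222,227): 5 bp
  [227,239): 12 bp
  [239,251): 12 bp
  [251,256): 5 bp
  [256,270): 14 bp
  [270,280): 10 bp

[5,5,6,8,8,8,8,8,9,9,10,10,10,11,12,12,12,12,12,14,15,16,27,33]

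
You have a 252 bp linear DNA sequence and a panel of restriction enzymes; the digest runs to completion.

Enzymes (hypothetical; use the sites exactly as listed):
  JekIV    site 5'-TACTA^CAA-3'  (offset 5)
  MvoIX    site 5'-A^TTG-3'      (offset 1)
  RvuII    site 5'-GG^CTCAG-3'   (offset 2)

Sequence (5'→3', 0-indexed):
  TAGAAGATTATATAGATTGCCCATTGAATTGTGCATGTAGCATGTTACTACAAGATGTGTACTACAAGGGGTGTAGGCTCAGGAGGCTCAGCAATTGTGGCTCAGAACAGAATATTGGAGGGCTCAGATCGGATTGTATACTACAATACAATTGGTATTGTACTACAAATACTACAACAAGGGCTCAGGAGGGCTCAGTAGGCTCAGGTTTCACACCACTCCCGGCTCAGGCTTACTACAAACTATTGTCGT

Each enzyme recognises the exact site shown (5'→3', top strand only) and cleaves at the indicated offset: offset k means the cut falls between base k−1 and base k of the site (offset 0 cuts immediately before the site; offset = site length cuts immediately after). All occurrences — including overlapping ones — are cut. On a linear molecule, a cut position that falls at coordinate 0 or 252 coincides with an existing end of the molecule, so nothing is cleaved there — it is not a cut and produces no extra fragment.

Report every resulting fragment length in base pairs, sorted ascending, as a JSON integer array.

Scan for sites:
  JekIV TACTACAA/5: at [45, 59, 138, 160, 169, 233] ⇒ [50, 64, 143, 165, 174, 238]
  MvoIX ATTG/1: at [15, 22, 27, 93, 113, 132, 150, 156, 244] ⇒ [16, 23, 28, 94, 114, 133, 151, 157, 245]
  RvuII GGCTCAG/2: at [75, 84, 98, 120, 181, 191, 200, 223] ⇒ [77, 86, 100, 122, 183, 193, 202, 225]

All cut coordinates (distinct, sorted): [16, 23, 28, 50, 64, 77, 86, 94, 100, 114, 122, 133, 143, 151, 157, 165, 174, 183, 193, 202, 225, 238, 245]

Fragments:
  [0,16): 16 bp
  [16,23): 7 bp
  [23,28): 5 bp
  [28,50): 22 bp
  [50,64): 14 bp
  [64,77): 13 bp
  [77,86): 9 bp
  [86,94): 8 bp
  [94,100): 6 bp
  [100,114): 14 bp
  [114,122): 8 bp
  [122,133): 11 bp
  [133,143): 10 bp
  [143,151): 8 bp
  [151,157): 6 bp
  [157,165): 8 bp
  [165,174): 9 bp
  [174,183): 9 bp
  [183,193): 10 bp
  [193,202): 9 bp
  [202,225): 23 bp
  [225,238): 13 bp
  [238,245): 7 bp
  [245,252): 7 bp

[5,6,6,7,7,7,8,8,8,8,9,9,9,9,10,10,11,13,13,14,14,16,22,23]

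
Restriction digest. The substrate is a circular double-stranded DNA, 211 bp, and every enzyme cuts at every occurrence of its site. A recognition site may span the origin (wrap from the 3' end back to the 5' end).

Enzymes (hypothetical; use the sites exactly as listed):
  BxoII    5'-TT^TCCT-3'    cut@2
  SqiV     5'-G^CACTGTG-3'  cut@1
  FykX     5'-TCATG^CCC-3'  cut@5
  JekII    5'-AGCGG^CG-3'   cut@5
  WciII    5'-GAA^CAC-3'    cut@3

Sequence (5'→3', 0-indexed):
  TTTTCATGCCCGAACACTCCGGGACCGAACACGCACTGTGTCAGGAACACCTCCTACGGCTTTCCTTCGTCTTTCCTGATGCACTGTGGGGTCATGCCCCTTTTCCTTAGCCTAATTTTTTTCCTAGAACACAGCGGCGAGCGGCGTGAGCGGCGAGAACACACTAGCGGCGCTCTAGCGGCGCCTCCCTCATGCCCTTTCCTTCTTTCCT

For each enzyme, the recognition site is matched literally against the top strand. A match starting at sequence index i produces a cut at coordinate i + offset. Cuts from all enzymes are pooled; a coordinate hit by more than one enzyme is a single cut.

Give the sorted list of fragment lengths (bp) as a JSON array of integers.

[4,5,6,6,7,7,8,8,8,8,9,11,11,11,12,13,14,15,15,15,18]

Site scan:
  BxoII (TTTCCT, off=2): starts [60, 71, 101, 119, 197, 205] → cuts [62, 73, 103, 121, 199, 207]
  SqiV (GCACTGTG, off=1): starts [32, 80] → cuts [33, 81]
  FykX (TCATGCCC, off=5): starts [3, 91, 189] → cuts [8, 96, 194]
  JekII (AGCGGCG, off=5): starts [132, 139, 148, 165, 176] → cuts [137, 144, 153, 170, 181]
  WciII (GAACAC, off=3): starts [11, 26, 44, 126, 156] → cuts [14, 29, 47, 129, 159]

All cut coordinates (distinct, sorted): [8, 14, 29, 33, 47, 62, 73, 81, 96, 103, 121, 129, 137, 144, 153, 159, 170, 181, 194, 199, 207]

Fragments:
  8→14: 6 bp
  14→29: 15 bp
  29→33: 4 bp
  33→47: 14 bp
  47→62: 15 bp
  62→73: 11 bp
  73→81: 8 bp
  81→96: 15 bp
  96→103: 7 bp
  103→121: 18 bp
  121→129: 8 bp
  129→137: 8 bp
  137→144: 7 bp
  144→153: 9 bp
  153→159: 6 bp
  159→170: 11 bp
  170→181: 11 bp
  181→194: 13 bp
  194→199: 5 bp
  199→207: 8 bp
  207→8 (wrap): 211-207+8 = 12 bp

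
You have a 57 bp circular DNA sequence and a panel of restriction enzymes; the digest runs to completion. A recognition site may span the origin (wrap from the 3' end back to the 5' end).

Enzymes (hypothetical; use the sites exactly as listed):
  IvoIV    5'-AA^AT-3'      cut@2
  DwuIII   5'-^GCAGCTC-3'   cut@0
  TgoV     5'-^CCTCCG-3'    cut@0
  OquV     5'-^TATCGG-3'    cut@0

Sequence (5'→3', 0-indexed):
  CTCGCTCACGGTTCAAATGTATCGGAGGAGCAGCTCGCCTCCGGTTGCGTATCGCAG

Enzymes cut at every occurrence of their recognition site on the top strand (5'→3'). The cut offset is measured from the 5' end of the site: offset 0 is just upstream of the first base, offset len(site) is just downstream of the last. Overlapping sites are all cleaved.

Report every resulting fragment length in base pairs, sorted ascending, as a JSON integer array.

Site scan:
  IvoIV (AAAT, off=2): starts [14] → cuts [16]
  DwuIII (GCAGCTC, off=0): starts [29, 53] → cuts [29, 53]
  TgoV (CCTCCG, off=0): starts [37] → cuts [37]
  OquV (TATCGG, off=0): starts [19] → cuts [19]

All cut coordinates (distinct, sorted): [16, 19, 29, 37, 53]

Fragments:
  16→19: 3 bp
  19→29: 10 bp
  29→37: 8 bp
  37→53: 16 bp
  53→16 (wrap): 57-53+16 = 20 bp

[3,8,10,16,20]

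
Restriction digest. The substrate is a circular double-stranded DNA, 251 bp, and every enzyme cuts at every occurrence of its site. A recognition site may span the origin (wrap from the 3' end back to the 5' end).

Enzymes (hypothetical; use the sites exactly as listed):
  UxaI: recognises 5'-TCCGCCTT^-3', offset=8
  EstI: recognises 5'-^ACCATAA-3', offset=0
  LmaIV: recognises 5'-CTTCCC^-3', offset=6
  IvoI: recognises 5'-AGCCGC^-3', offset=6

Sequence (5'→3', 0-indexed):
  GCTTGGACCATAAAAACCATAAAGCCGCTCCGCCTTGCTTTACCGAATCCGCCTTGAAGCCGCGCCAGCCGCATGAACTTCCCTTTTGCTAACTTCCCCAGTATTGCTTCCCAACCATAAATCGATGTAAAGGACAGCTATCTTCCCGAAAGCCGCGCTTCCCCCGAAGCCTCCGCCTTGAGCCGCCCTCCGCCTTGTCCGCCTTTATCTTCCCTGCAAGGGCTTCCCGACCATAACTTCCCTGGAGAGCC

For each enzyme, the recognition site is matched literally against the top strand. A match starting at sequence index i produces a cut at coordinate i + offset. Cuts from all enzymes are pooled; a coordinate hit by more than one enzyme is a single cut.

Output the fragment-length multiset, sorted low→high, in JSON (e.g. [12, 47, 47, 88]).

Scan for sites:
  UxaI (TCCGCCTT, off=8): starts [28, 47, 171, 188, 197] → cuts [36, 55, 179, 196, 205]
  EstI (ACCATAA, off=0): starts [6, 15, 113, 229] → cuts [6, 15, 113, 229]
  LmaIV (CTTCCC, off=6): starts [77, 92, 106, 141, 157, 208, 222, 236] → cuts [83, 98, 112, 147, 163, 214, 228, 242]
  IvoI (AGCCGC, off=6): starts [22, 57, 66, 150, 180, 247] → cuts [2, 28, 63, 72, 156, 186]

Pooled cuts: [2, 6, 15, 28, 36, 55, 63, 72, 83, 98, 112, 113, 147, 156, 163, 179, 186, 196, 205, 214, 228, 229, 242]

Fragment lengths:
  2→6: 4 bp
  6→15: 9 bp
  15→28: 13 bp
  28→36: 8 bp
  36→55: 19 bp
  55→63: 8 bp
  63→72: 9 bp
  72→83: 11 bp
  83→98: 15 bp
  98→112: 14 bp
  112→113: 1 bp
  113→147: 34 bp
  147→156: 9 bp
  156→163: 7 bp
  163→179: 16 bp
  179→186: 7 bp
  186→196: 10 bp
  196→205: 9 bp
  205→214: 9 bp
  214→228: 14 bp
  228→229: 1 bp
  229→242: 13 bp
  242→2 (wrap): 251-242+2 = 11 bp

[1,1,4,7,7,8,8,9,9,9,9,9,10,11,11,13,13,14,14,15,16,19,34]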